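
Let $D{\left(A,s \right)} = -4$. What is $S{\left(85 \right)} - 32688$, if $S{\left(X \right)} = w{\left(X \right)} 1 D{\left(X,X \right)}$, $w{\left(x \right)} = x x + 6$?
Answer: $-61612$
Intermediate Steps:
$w{\left(x \right)} = 6 + x^{2}$ ($w{\left(x \right)} = x^{2} + 6 = 6 + x^{2}$)
$S{\left(X \right)} = -24 - 4 X^{2}$ ($S{\left(X \right)} = \left(6 + X^{2}\right) 1 \left(-4\right) = \left(6 + X^{2}\right) \left(-4\right) = -24 - 4 X^{2}$)
$S{\left(85 \right)} - 32688 = \left(-24 - 4 \cdot 85^{2}\right) - 32688 = \left(-24 - 28900\right) - 32688 = -28924 - 32688 = -61612$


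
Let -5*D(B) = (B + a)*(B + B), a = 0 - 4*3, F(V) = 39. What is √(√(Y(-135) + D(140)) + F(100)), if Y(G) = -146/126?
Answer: √(17199 + 21*I*√3161599)/21 ≈ 8.1308 + 5.2068*I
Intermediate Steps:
a = -12 (a = 0 - 12 = -12)
Y(G) = -73/63 (Y(G) = -146*1/126 = -73/63)
D(B) = -2*B*(-12 + B)/5 (D(B) = -(B - 12)*(B + B)/5 = -(-12 + B)*2*B/5 = -2*B*(-12 + B)/5)
√(√(Y(-135) + D(140)) + F(100)) = √(√(-73/63 + (⅖)*140*(12 - 1*140)) + 39) = √(√(-73/63 + (⅖)*140*(12 - 140)) + 39) = √(√(-73/63 + (⅖)*140*(-128)) + 39) = √(√(-73/63 - 7168) + 39) = √(√(-451657/63) + 39) = √(I*√3161599/21 + 39) = √(39 + I*√3161599/21)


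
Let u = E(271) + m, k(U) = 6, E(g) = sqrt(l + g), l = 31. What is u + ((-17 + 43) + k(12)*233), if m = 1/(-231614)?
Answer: 329818335/231614 + sqrt(302) ≈ 1441.4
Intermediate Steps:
E(g) = sqrt(31 + g)
m = -1/231614 ≈ -4.3175e-6
u = -1/231614 + sqrt(302) (u = sqrt(31 + 271) - 1/231614 = sqrt(302) - 1/231614 = -1/231614 + sqrt(302) ≈ 17.378)
u + ((-17 + 43) + k(12)*233) = (-1/231614 + sqrt(302)) + ((-17 + 43) + 6*233) = (-1/231614 + sqrt(302)) + (26 + 1398) = (-1/231614 + sqrt(302)) + 1424 = 329818335/231614 + sqrt(302)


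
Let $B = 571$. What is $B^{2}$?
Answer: $326041$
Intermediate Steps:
$B^{2} = 571^{2} = 326041$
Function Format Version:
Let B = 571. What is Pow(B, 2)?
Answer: 326041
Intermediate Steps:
Pow(B, 2) = Pow(571, 2) = 326041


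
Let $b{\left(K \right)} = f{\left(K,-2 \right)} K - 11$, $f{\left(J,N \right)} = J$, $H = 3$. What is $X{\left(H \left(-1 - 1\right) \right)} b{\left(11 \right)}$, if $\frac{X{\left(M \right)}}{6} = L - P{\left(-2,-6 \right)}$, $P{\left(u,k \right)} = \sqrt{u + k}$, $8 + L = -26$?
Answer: $-22440 - 1320 i \sqrt{2} \approx -22440.0 - 1866.8 i$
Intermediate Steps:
$L = -34$ ($L = -8 - 26 = -34$)
$P{\left(u,k \right)} = \sqrt{k + u}$
$b{\left(K \right)} = -11 + K^{2}$ ($b{\left(K \right)} = K K - 11 = K^{2} - 11 = -11 + K^{2}$)
$X{\left(M \right)} = -204 - 12 i \sqrt{2}$ ($X{\left(M \right)} = 6 \left(-34 - \sqrt{-6 - 2}\right) = 6 \left(-34 - \sqrt{-8}\right) = 6 \left(-34 - 2 i \sqrt{2}\right) = -204 - 12 i \sqrt{2}$)
$X{\left(H \left(-1 - 1\right) \right)} b{\left(11 \right)} = \left(-204 - 12 i \sqrt{2}\right) \left(-11 + 11^{2}\right) = \left(-204 - 12 i \sqrt{2}\right) \left(-11 + 121\right) = \left(-204 - 12 i \sqrt{2}\right) 110 = -22440 - 1320 i \sqrt{2}$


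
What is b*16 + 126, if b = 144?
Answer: 2430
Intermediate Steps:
b*16 + 126 = 144*16 + 126 = 2304 + 126 = 2430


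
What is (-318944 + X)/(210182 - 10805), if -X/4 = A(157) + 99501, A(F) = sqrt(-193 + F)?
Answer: -716948/199377 - 8*I/66459 ≈ -3.5959 - 0.00012037*I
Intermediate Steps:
X = -398004 - 24*I (X = -4*(sqrt(-193 + 157) + 99501) = -4*(sqrt(-36) + 99501) = -4*(6*I + 99501) = -4*(99501 + 6*I) = -398004 - 24*I ≈ -3.98e+5 - 24.0*I)
(-318944 + X)/(210182 - 10805) = (-318944 + (-398004 - 24*I))/(210182 - 10805) = (-716948 - 24*I)/199377 = (-716948 - 24*I)*(1/199377) = -716948/199377 - 8*I/66459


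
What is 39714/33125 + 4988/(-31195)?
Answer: 214730146/206666875 ≈ 1.0390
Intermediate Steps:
39714/33125 + 4988/(-31195) = 39714*(1/33125) + 4988*(-1/31195) = 39714/33125 - 4988/31195 = 214730146/206666875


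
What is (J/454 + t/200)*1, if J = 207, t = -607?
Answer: -117089/45400 ≈ -2.5791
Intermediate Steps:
(J/454 + t/200)*1 = (207/454 - 607/200)*1 = -117089/45400*1 = -117089/45400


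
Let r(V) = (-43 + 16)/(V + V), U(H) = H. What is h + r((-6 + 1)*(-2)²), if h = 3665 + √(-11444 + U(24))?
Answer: 146627/40 + 2*I*√2855 ≈ 3665.7 + 106.86*I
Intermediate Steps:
r(V) = -27/(2*V) (r(V) = -27*1/(2*V) = -27/(2*V))
h = 3665 + 2*I*√2855 (h = 3665 + √(-11444 + 24) = 3665 + √(-11420) = 3665 + 2*I*√2855 ≈ 3665.0 + 106.86*I)
h + r((-6 + 1)*(-2)²) = (3665 + 2*I*√2855) - 27*1/(4*(-6 + 1))/2 = (3665 + 2*I*√2855) - 27/(2*((-5*4))) = (3665 + 2*I*√2855) - 27/2/(-20) = (3665 + 2*I*√2855) - 27/2*(-1/20) = (3665 + 2*I*√2855) + 27/40 = 146627/40 + 2*I*√2855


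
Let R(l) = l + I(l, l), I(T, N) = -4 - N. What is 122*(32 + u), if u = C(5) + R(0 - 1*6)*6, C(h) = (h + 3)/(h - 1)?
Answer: 1220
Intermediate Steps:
C(h) = (3 + h)/(-1 + h)
R(l) = -4 (R(l) = l + (-4 - l) = -4)
u = -22 (u = (3 + 5)/(-1 + 5) - 4*6 = 8/4 - 24 = (1/4)*8 - 24 = 2 - 24 = -22)
122*(32 + u) = 122*(32 - 22) = 122*10 = 1220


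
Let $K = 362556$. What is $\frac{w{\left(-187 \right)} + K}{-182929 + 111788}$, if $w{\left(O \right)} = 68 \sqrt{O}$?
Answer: $- \frac{362556}{71141} - \frac{68 i \sqrt{187}}{71141} \approx -5.0963 - 0.013071 i$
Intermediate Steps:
$\frac{w{\left(-187 \right)} + K}{-182929 + 111788} = \frac{68 \sqrt{-187} + 362556}{-182929 + 111788} = \frac{68 i \sqrt{187} + 362556}{-71141} = \left(68 i \sqrt{187} + 362556\right) \left(- \frac{1}{71141}\right) = \left(362556 + 68 i \sqrt{187}\right) \left(- \frac{1}{71141}\right) = - \frac{362556}{71141} - \frac{68 i \sqrt{187}}{71141}$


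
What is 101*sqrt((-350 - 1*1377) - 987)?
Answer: 101*I*sqrt(2714) ≈ 5261.7*I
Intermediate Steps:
101*sqrt((-350 - 1*1377) - 987) = 101*sqrt((-350 - 1377) - 987) = 101*sqrt(-1727 - 987) = 101*sqrt(-2714) = 101*(I*sqrt(2714)) = 101*I*sqrt(2714)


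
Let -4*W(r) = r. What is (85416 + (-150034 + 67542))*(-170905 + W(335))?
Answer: -499971105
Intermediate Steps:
W(r) = -r/4
(85416 + (-150034 + 67542))*(-170905 + W(335)) = (85416 + (-150034 + 67542))*(-170905 - ¼*335) = (85416 - 82492)*(-170905 - 335/4) = 2924*(-683955/4) = -499971105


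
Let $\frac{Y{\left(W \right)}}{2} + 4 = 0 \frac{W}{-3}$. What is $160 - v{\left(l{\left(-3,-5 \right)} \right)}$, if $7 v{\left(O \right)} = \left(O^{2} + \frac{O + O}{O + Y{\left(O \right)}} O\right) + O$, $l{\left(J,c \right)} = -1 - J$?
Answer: $\frac{478}{3} \approx 159.33$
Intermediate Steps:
$Y{\left(W \right)} = -8$ ($Y{\left(W \right)} = -8 + 2 \cdot 0 \frac{W}{-3} = -8 + 2 \cdot 0 W \left(- \frac{1}{3}\right) = -8 + 2 \cdot 0 \left(- \frac{W}{3}\right) = -8 + 2 \cdot 0 = -8 + 0 = -8$)
$v{\left(O \right)} = \frac{O}{7} + \frac{O^{2}}{7} + \frac{2 O^{2}}{7 \left(-8 + O\right)}$ ($v{\left(O \right)} = \frac{\left(O^{2} + \frac{O + O}{O - 8} O\right) + O}{7} = \frac{\left(O^{2} + \frac{2 O}{-8 + O} O\right) + O}{7} = \frac{\left(O^{2} + \frac{2 O^{2}}{-8 + O}\right) + O}{7} = \frac{O + O^{2} + \frac{2 O^{2}}{-8 + O}}{7} = \frac{O}{7} + \frac{O^{2}}{7} + \frac{2 O^{2}}{7 \left(-8 + O\right)}$)
$160 - v{\left(l{\left(-3,-5 \right)} \right)} = 160 - \frac{\left(-1 - -3\right) \left(-8 + \left(-1 - -3\right)^{2} - 5 \left(-1 - -3\right)\right)}{7 \left(-8 - -2\right)} = 160 - \frac{\left(-1 + 3\right) \left(-8 + \left(-1 + 3\right)^{2} - 5 \left(-1 + 3\right)\right)}{7 \left(-8 + \left(-1 + 3\right)\right)} = 160 - \frac{1}{7} \cdot 2 \frac{1}{-8 + 2} \left(-8 + 2^{2} - 10\right) = 160 - \frac{1}{7} \cdot 2 \frac{1}{-6} \left(-8 + 4 - 10\right) = 160 - \frac{1}{7} \cdot 2 \left(- \frac{1}{6}\right) \left(-14\right) = 160 - \frac{2}{3} = \frac{478}{3}$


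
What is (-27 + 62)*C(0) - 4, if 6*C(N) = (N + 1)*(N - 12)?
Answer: -74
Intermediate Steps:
C(N) = (1 + N)*(-12 + N)/6 (C(N) = ((N + 1)*(N - 12))/6 = ((1 + N)*(-12 + N))/6 = (1 + N)*(-12 + N)/6)
(-27 + 62)*C(0) - 4 = (-27 + 62)*(-2 - 11/6*0 + (⅙)*0²) - 4 = 35*(-2 + 0 + (⅙)*0) - 4 = 35*(-2 + 0 + 0) - 4 = 35*(-2) - 4 = -70 - 4 = -74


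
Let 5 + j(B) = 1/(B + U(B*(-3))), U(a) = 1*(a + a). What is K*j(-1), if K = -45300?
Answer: 217440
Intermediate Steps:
U(a) = 2*a (U(a) = 1*(2*a) = 2*a)
j(B) = -5 - 1/(5*B) (j(B) = -5 + 1/(B + 2*(B*(-3))) = -5 + 1/(B + 2*(-3*B)) = -5 + 1/(B - 6*B) = -5 + 1/(-5*B) = -5 - 1/(5*B))
K*j(-1) = -45300*(-5 - ⅕/(-1)) = -45300*(-5 - ⅕*(-1)) = -45300*(-5 + ⅕) = -45300*(-24/5) = 217440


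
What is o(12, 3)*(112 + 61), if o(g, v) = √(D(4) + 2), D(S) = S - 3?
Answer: 173*√3 ≈ 299.64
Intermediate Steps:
D(S) = -3 + S
o(g, v) = √3 (o(g, v) = √((-3 + 4) + 2) = √(1 + 2) = √3)
o(12, 3)*(112 + 61) = √3*(112 + 61) = √3*173 = 173*√3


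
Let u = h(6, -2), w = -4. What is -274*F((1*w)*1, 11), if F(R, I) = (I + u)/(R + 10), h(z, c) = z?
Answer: -2329/3 ≈ -776.33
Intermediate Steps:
u = 6
F(R, I) = (6 + I)/(10 + R) (F(R, I) = (I + 6)/(R + 10) = (6 + I)/(10 + R))
-274*F((1*w)*1, 11) = -274*(6 + 11)/(10 + (1*(-4))*1) = -274*17/(10 - 4*1) = -274*17/(10 - 4) = -274*17/6 = -2329/3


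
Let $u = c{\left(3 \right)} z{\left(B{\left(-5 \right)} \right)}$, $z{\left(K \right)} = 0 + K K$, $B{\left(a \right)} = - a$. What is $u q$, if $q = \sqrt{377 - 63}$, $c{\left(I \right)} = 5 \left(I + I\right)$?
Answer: $750 \sqrt{314} \approx 13290.0$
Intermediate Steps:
$c{\left(I \right)} = 10 I$ ($c{\left(I \right)} = 5 \cdot 2 I = 10 I$)
$z{\left(K \right)} = K^{2}$ ($z{\left(K \right)} = 0 + K^{2} = K^{2}$)
$u = 750$ ($u = 10 \cdot 3 \left(\left(-1\right) \left(-5\right)\right)^{2} = 30 \cdot 5^{2} = 30 \cdot 25 = 750$)
$q = \sqrt{314} \approx 17.72$
$u q = 750 \sqrt{314}$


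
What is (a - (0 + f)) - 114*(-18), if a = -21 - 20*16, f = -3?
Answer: 1714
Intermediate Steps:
a = -341 (a = -21 - 320 = -341)
(a - (0 + f)) - 114*(-18) = (-341 - (0 - 3)) - 114*(-18) = (-341 - 1*(-3)) + 2052 = (-341 + 3) + 2052 = -338 + 2052 = 1714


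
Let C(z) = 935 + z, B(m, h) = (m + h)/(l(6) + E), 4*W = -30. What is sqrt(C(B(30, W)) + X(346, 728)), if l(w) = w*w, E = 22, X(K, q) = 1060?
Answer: sqrt(6712485)/58 ≈ 44.670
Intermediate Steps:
W = -15/2 (W = (1/4)*(-30) = -15/2 ≈ -7.5000)
l(w) = w**2
B(m, h) = h/58 + m/58 (B(m, h) = (m + h)/(6**2 + 22) = (h + m)/(36 + 22) = (h + m)/58 = (h + m)*(1/58) = h/58 + m/58)
sqrt(C(B(30, W)) + X(346, 728)) = sqrt((935 + ((1/58)*(-15/2) + (1/58)*30)) + 1060) = sqrt((935 + (-15/116 + 15/29)) + 1060) = sqrt((935 + 45/116) + 1060) = sqrt(108505/116 + 1060) = sqrt(231465/116) = sqrt(6712485)/58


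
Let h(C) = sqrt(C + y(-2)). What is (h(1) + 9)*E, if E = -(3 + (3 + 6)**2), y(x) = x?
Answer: -756 - 84*I ≈ -756.0 - 84.0*I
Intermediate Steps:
h(C) = sqrt(-2 + C) (h(C) = sqrt(C - 2) = sqrt(-2 + C))
E = -84 (E = -(3 + 9**2) = -(3 + 81) = -1*84 = -84)
(h(1) + 9)*E = (sqrt(-2 + 1) + 9)*(-84) = (sqrt(-1) + 9)*(-84) = (I + 9)*(-84) = (9 + I)*(-84) = -756 - 84*I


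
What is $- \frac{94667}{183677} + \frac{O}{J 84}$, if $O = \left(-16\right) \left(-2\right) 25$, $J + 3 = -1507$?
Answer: $- \frac{303862597}{582439767} \approx -0.52171$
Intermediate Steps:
$J = -1510$ ($J = -3 - 1507 = -1510$)
$O = 800$ ($O = 32 \cdot 25 = 800$)
$- \frac{94667}{183677} + \frac{O}{J 84} = - \frac{94667}{183677} + \frac{800}{\left(-1510\right) 84} = \left(-94667\right) \frac{1}{183677} + \frac{800}{-126840} = - \frac{94667}{183677} + 800 \left(- \frac{1}{126840}\right) = - \frac{94667}{183677} - \frac{20}{3171} = - \frac{303862597}{582439767}$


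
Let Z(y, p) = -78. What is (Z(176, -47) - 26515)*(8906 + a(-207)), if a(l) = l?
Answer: -231332507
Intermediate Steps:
(Z(176, -47) - 26515)*(8906 + a(-207)) = (-78 - 26515)*(8906 - 207) = -26593*8699 = -231332507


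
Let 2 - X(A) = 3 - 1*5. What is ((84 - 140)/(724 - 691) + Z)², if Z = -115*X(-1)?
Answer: 232135696/1089 ≈ 2.1316e+5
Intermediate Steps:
X(A) = 4 (X(A) = 2 - (3 - 1*5) = 2 - (3 - 5) = 2 - 1*(-2) = 2 + 2 = 4)
Z = -460 (Z = -115*4 = -460)
((84 - 140)/(724 - 691) + Z)² = ((84 - 140)/(724 - 691) - 460)² = (-56/33 - 460)² = (-15236/33)² = 232135696/1089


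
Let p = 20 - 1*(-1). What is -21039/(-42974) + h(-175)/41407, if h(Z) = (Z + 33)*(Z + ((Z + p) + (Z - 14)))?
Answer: 4032157417/1779424418 ≈ 2.2660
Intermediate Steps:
p = 21 (p = 20 + 1 = 21)
h(Z) = (7 + 3*Z)*(33 + Z) (h(Z) = (Z + 33)*(Z + ((Z + 21) + (Z - 14))) = (33 + Z)*(Z + ((21 + Z) + (-14 + Z))) = (33 + Z)*(Z + (7 + 2*Z)) = (33 + Z)*(7 + 3*Z) = (7 + 3*Z)*(33 + Z))
-21039/(-42974) + h(-175)/41407 = -21039/(-42974) + (231 + 3*(-175)² + 106*(-175))/41407 = -21039*(-1/42974) + (231 + 3*30625 - 18550)*(1/41407) = 21039/42974 + (231 + 91875 - 18550)*(1/41407) = 21039/42974 + 73556*(1/41407) = 21039/42974 + 73556/41407 = 4032157417/1779424418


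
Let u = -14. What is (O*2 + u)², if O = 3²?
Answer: 16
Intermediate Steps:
O = 9
(O*2 + u)² = (9*2 - 14)² = (18 - 14)² = 4² = 16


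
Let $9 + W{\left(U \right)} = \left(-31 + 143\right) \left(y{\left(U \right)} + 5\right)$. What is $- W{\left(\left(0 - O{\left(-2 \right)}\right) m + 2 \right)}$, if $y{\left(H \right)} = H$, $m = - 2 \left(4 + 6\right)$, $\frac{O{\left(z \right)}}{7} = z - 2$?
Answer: $61945$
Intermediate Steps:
$O{\left(z \right)} = -14 + 7 z$ ($O{\left(z \right)} = 7 \left(z - 2\right) = 7 \left(-2 + z\right) = -14 + 7 z$)
$m = -20$ ($m = \left(-2\right) 10 = -20$)
$W{\left(U \right)} = 551 + 112 U$ ($W{\left(U \right)} = -9 + \left(-31 + 143\right) \left(U + 5\right) = -9 + 112 \left(5 + U\right) = -9 + \left(560 + 112 U\right) = 551 + 112 U$)
$- W{\left(\left(0 - O{\left(-2 \right)}\right) m + 2 \right)} = - (551 + 112 \left(\left(0 - \left(-14 + 7 \left(-2\right)\right)\right) \left(-20\right) + 2\right)) = - (551 + 112 \left(\left(0 - \left(-14 - 14\right)\right) \left(-20\right) + 2\right)) = - (551 + 112 \left(\left(0 - -28\right) \left(-20\right) + 2\right)) = - (551 + 112 \left(\left(0 + 28\right) \left(-20\right) + 2\right)) = - (551 + 112 \left(28 \left(-20\right) + 2\right)) = - (551 + 112 \left(-560 + 2\right)) = - (551 + 112 \left(-558\right)) = - (551 - 62496) = \left(-1\right) \left(-61945\right) = 61945$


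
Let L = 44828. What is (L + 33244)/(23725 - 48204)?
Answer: -78072/24479 ≈ -3.1893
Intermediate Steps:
(L + 33244)/(23725 - 48204) = (44828 + 33244)/(23725 - 48204) = 78072/(-24479) = 78072*(-1/24479) = -78072/24479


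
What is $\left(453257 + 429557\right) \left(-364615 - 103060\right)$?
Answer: $-412870037450$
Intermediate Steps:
$\left(453257 + 429557\right) \left(-364615 - 103060\right) = 882814 \left(-467675\right) = -412870037450$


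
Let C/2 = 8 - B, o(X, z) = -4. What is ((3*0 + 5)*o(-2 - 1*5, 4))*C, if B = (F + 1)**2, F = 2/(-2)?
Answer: -320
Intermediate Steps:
F = -1 (F = 2*(-1/2) = -1)
B = 0 (B = (-1 + 1)**2 = 0**2 = 0)
C = 16 (C = 2*(8 - 1*0) = 2*(8 + 0) = 2*8 = 16)
((3*0 + 5)*o(-2 - 1*5, 4))*C = ((3*0 + 5)*(-4))*16 = ((0 + 5)*(-4))*16 = (5*(-4))*16 = -20*16 = -320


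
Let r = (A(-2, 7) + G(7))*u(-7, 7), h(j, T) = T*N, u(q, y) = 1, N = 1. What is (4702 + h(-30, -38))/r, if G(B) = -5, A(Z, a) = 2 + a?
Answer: 1166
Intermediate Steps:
h(j, T) = T (h(j, T) = T*1 = T)
r = 4 (r = ((2 + 7) - 5)*1 = (9 - 5)*1 = 4*1 = 4)
(4702 + h(-30, -38))/r = (4702 - 38)/4 = 4664*(¼) = 1166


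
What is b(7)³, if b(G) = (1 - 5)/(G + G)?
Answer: -8/343 ≈ -0.023324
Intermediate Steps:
b(G) = -2/G (b(G) = -4*1/(2*G) = -2/G)
b(7)³ = (-2/7)³ = -8/343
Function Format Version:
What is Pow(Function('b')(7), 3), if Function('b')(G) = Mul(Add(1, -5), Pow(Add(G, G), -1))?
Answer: Rational(-8, 343) ≈ -0.023324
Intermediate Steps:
Function('b')(G) = Mul(-2, Pow(G, -1)) (Function('b')(G) = Mul(-4, Pow(Mul(2, G), -1)) = Mul(-4, Mul(Rational(1, 2), Pow(G, -1))) = Mul(-2, Pow(G, -1)))
Pow(Function('b')(7), 3) = Pow(Mul(-2, Pow(7, -1)), 3) = Pow(Mul(-2, Rational(1, 7)), 3) = Pow(Rational(-2, 7), 3) = Rational(-8, 343)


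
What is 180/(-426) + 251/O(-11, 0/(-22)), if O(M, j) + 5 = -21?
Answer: -18601/1846 ≈ -10.076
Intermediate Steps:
O(M, j) = -26 (O(M, j) = -5 - 21 = -26)
180/(-426) + 251/O(-11, 0/(-22)) = 180/(-426) + 251/(-26) = 180*(-1/426) + 251*(-1/26) = -30/71 - 251/26 = -18601/1846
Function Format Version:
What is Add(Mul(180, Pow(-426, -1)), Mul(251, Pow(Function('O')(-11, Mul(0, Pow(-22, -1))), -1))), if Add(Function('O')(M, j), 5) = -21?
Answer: Rational(-18601, 1846) ≈ -10.076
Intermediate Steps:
Function('O')(M, j) = -26 (Function('O')(M, j) = Add(-5, -21) = -26)
Add(Mul(180, Pow(-426, -1)), Mul(251, Pow(Function('O')(-11, Mul(0, Pow(-22, -1))), -1))) = Add(Mul(180, Pow(-426, -1)), Mul(251, Pow(-26, -1))) = Add(Mul(180, Rational(-1, 426)), Mul(251, Rational(-1, 26))) = Add(Rational(-30, 71), Rational(-251, 26)) = Rational(-18601, 1846)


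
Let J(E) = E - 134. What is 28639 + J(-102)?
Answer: 28403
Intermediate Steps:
J(E) = -134 + E
28639 + J(-102) = 28639 + (-134 - 102) = 28639 - 236 = 28403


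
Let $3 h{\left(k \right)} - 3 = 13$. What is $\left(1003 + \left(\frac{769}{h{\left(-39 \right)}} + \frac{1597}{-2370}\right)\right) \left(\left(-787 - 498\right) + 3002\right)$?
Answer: $\frac{37323972583}{18960} \approx 1.9686 \cdot 10^{6}$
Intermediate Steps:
$h{\left(k \right)} = \frac{16}{3}$ ($h{\left(k \right)} = 1 + \frac{1}{3} \cdot 13 = 1 + \frac{13}{3} = \frac{16}{3}$)
$\left(1003 + \left(\frac{769}{h{\left(-39 \right)}} + \frac{1597}{-2370}\right)\right) \left(\left(-787 - 498\right) + 3002\right) = \left(1003 + \left(\frac{769}{\frac{16}{3}} + \frac{1597}{-2370}\right)\right) \left(\left(-787 - 498\right) + 3002\right) = \left(1003 + \left(769 \cdot \frac{3}{16} + 1597 \left(- \frac{1}{2370}\right)\right)\right) \left(\left(-787 - 498\right) + 3002\right) = \left(1003 + \left(\frac{2307}{16} - \frac{1597}{2370}\right)\right) \left(-1285 + 3002\right) = \left(1003 + \frac{2721019}{18960}\right) 1717 = \frac{21737899}{18960} \cdot 1717 = \frac{37323972583}{18960}$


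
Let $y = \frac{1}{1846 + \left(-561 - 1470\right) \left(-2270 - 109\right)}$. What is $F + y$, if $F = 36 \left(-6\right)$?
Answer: $- \frac{1044056519}{4833595} \approx -216.0$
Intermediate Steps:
$F = -216$
$y = \frac{1}{4833595}$ ($y = \frac{1}{1846 - -4831749} = \frac{1}{1846 + 4831749} = \frac{1}{4833595} \approx 2.0689 \cdot 10^{-7}$)
$F + y = -216 + \frac{1}{4833595} = - \frac{1044056519}{4833595}$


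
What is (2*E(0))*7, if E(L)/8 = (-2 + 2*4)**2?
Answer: 4032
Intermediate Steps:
E(L) = 288 (E(L) = 8*(-2 + 2*4)**2 = 8*(-2 + 8)**2 = 8*6**2 = 8*36 = 288)
(2*E(0))*7 = (2*288)*7 = 576*7 = 4032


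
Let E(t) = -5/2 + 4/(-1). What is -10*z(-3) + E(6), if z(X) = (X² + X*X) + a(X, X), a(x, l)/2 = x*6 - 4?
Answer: 507/2 ≈ 253.50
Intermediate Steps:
a(x, l) = -8 + 12*x (a(x, l) = 2*(x*6 - 4) = 2*(6*x - 4) = 2*(-4 + 6*x) = -8 + 12*x)
z(X) = -8 + 2*X² + 12*X (z(X) = (X² + X*X) + (-8 + 12*X) = (X² + X²) + (-8 + 12*X) = 2*X² + (-8 + 12*X) = -8 + 2*X² + 12*X)
E(t) = -13/2 (E(t) = -5*½ + 4*(-1) = -5/2 - 4 = -13/2)
-10*z(-3) + E(6) = -10*(-8 + 2*(-3)² + 12*(-3)) - 13/2 = -10*(-8 + 2*9 - 36) - 13/2 = -10*(-8 + 18 - 36) - 13/2 = -10*(-26) - 13/2 = 260 - 13/2 = 507/2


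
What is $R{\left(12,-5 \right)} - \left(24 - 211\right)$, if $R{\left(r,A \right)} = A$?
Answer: $182$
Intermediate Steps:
$R{\left(12,-5 \right)} - \left(24 - 211\right) = -5 - \left(24 - 211\right) = -5 - -187 = -5 + 187 = 182$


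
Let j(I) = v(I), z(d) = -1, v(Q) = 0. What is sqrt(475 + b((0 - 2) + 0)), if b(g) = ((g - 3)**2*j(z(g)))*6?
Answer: 5*sqrt(19) ≈ 21.794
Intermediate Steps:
j(I) = 0
b(g) = 0 (b(g) = ((g - 3)**2*0)*6 = ((-3 + g)**2*0)*6 = 0*6 = 0)
sqrt(475 + b((0 - 2) + 0)) = sqrt(475 + 0) = sqrt(475) = 5*sqrt(19)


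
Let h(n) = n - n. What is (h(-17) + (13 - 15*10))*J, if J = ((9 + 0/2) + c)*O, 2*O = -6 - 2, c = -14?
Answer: -2740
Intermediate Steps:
O = -4 (O = (-6 - 2)/2 = (½)*(-8) = -4)
h(n) = 0
J = 20 (J = ((9 + 0/2) - 14)*(-4) = ((9 + 0*(½)) - 14)*(-4) = ((9 + 0) - 14)*(-4) = (9 - 14)*(-4) = -5*(-4) = 20)
(h(-17) + (13 - 15*10))*J = (0 + (13 - 15*10))*20 = (0 + (13 - 150))*20 = (0 - 137)*20 = -137*20 = -2740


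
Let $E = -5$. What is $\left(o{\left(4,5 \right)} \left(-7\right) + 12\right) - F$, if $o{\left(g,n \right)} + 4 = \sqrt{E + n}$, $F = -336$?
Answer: $376$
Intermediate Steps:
$o{\left(g,n \right)} = -4 + \sqrt{-5 + n}$
$\left(o{\left(4,5 \right)} \left(-7\right) + 12\right) - F = \left(\left(-4 + \sqrt{-5 + 5}\right) \left(-7\right) + 12\right) - -336 = \left(\left(-4 + \sqrt{0}\right) \left(-7\right) + 12\right) + 336 = \left(\left(-4 + 0\right) \left(-7\right) + 12\right) + 336 = \left(\left(-4\right) \left(-7\right) + 12\right) + 336 = \left(28 + 12\right) + 336 = 40 + 336 = 376$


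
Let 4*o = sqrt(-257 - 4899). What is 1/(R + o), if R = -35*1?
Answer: -140/6189 - 2*I*sqrt(1289)/6189 ≈ -0.022621 - 0.011602*I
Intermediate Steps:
R = -35
o = I*sqrt(1289)/2 (o = sqrt(-257 - 4899)/4 = sqrt(-5156)/4 = (2*I*sqrt(1289))/4 = I*sqrt(1289)/2 ≈ 17.951*I)
1/(R + o) = 1/(-35 + I*sqrt(1289)/2)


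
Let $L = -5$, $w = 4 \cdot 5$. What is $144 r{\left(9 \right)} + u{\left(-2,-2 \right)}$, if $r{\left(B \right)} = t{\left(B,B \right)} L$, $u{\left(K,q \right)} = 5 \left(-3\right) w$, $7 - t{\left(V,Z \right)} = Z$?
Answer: $1140$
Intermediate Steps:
$t{\left(V,Z \right)} = 7 - Z$
$w = 20$
$u{\left(K,q \right)} = -300$ ($u{\left(K,q \right)} = 5 \left(-3\right) 20 = \left(-15\right) 20 = -300$)
$r{\left(B \right)} = -35 + 5 B$ ($r{\left(B \right)} = \left(7 - B\right) \left(-5\right) = -35 + 5 B$)
$144 r{\left(9 \right)} + u{\left(-2,-2 \right)} = 144 \left(-35 + 5 \cdot 9\right) - 300 = 144 \left(-35 + 45\right) - 300 = 144 \cdot 10 - 300 = 1440 - 300 = 1140$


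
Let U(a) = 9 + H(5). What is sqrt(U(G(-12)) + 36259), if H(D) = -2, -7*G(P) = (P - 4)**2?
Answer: sqrt(36266) ≈ 190.44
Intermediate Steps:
G(P) = -(-4 + P)**2/7 (G(P) = -(P - 4)**2/7 = -(-4 + P)**2/7)
U(a) = 7 (U(a) = 9 - 2 = 7)
sqrt(U(G(-12)) + 36259) = sqrt(7 + 36259) = sqrt(36266)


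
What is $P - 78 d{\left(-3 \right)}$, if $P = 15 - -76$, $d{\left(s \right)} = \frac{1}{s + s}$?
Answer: $104$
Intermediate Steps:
$d{\left(s \right)} = \frac{1}{2 s}$
$P = 91$ ($P = 15 + 76 = 91$)
$P - 78 d{\left(-3 \right)} = 91 - 78 \frac{1}{2 \left(-3\right)} = 91 - 78 \cdot \frac{1}{2} \left(- \frac{1}{3}\right) = 91 - -13 = 91 + 13 = 104$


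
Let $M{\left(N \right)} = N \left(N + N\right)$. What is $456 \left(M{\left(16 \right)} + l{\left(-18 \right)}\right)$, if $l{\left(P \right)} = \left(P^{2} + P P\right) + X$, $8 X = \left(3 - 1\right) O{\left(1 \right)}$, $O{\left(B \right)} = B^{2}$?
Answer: $529074$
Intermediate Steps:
$X = \frac{1}{4}$ ($X = \frac{\left(3 - 1\right) 1^{2}}{8} = \frac{2 \cdot 1}{8} = \frac{1}{8} \cdot 2 = \frac{1}{4} \approx 0.25$)
$M{\left(N \right)} = 2 N^{2}$ ($M{\left(N \right)} = N 2 N = 2 N^{2}$)
$l{\left(P \right)} = \frac{1}{4} + 2 P^{2}$ ($l{\left(P \right)} = \left(P^{2} + P P\right) + \frac{1}{4} = \left(P^{2} + P^{2}\right) + \frac{1}{4} = 2 P^{2} + \frac{1}{4} = \frac{1}{4} + 2 P^{2}$)
$456 \left(M{\left(16 \right)} + l{\left(-18 \right)}\right) = 456 \left(2 \cdot 16^{2} + \left(\frac{1}{4} + 2 \left(-18\right)^{2}\right)\right) = 456 \left(2 \cdot 256 + \left(\frac{1}{4} + 2 \cdot 324\right)\right) = 456 \left(512 + \left(\frac{1}{4} + 648\right)\right) = 456 \left(512 + \frac{2593}{4}\right) = 456 \cdot \frac{4641}{4} = 529074$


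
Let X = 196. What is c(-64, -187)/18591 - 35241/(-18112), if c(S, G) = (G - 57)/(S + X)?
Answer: 21619354391/11111766336 ≈ 1.9456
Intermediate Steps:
c(S, G) = (-57 + G)/(196 + S) (c(S, G) = (G - 57)/(S + 196) = (-57 + G)/(196 + S))
c(-64, -187)/18591 - 35241/(-18112) = ((-57 - 187)/(196 - 64))/18591 - 35241/(-18112) = (-244/132)*(1/18591) - 35241*(-1/18112) = ((1/132)*(-244))*(1/18591) + 35241/18112 = -61/33*1/18591 + 35241/18112 = -61/613503 + 35241/18112 = 21619354391/11111766336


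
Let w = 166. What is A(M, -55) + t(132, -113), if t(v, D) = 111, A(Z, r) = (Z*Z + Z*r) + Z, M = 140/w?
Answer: 455839/6889 ≈ 66.169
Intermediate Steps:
M = 70/83 (M = 140/166 = 140*(1/166) = 70/83 ≈ 0.84337)
A(Z, r) = Z + Z**2 + Z*r (A(Z, r) = (Z**2 + Z*r) + Z = Z + Z**2 + Z*r)
A(M, -55) + t(132, -113) = 70*(1 + 70/83 - 55)/83 + 111 = (70/83)*(-4412/83) + 111 = -308840/6889 + 111 = 455839/6889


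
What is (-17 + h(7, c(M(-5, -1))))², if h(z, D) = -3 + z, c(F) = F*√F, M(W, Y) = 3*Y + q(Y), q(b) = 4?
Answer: 169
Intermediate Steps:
M(W, Y) = 4 + 3*Y (M(W, Y) = 3*Y + 4 = 4 + 3*Y)
c(F) = F^(3/2)
(-17 + h(7, c(M(-5, -1))))² = (-17 + (-3 + 7))² = (-17 + 4)² = (-13)² = 169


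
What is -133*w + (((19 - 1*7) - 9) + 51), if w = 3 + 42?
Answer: -5931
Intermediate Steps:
w = 45
-133*w + (((19 - 1*7) - 9) + 51) = -133*45 + (((19 - 1*7) - 9) + 51) = -5985 + (((19 - 7) - 9) + 51) = -5985 + ((12 - 9) + 51) = -5985 + (3 + 51) = -5985 + 54 = -5931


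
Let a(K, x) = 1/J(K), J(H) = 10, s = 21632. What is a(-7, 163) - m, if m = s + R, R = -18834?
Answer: -27979/10 ≈ -2797.9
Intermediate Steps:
a(K, x) = ⅒ (a(K, x) = 1/10 = ⅒)
m = 2798 (m = 21632 - 18834 = 2798)
a(-7, 163) - m = ⅒ - 1*2798 = ⅒ - 2798 = -27979/10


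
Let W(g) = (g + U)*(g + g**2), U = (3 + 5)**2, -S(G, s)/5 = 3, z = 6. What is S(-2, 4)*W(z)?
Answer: -44100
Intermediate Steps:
S(G, s) = -15 (S(G, s) = -5*3 = -15)
U = 64 (U = 8**2 = 64)
W(g) = (64 + g)*(g + g**2) (W(g) = (g + 64)*(g + g**2) = (64 + g)*(g + g**2))
S(-2, 4)*W(z) = -90*(64 + 6**2 + 65*6) = -90*(64 + 36 + 390) = -90*490 = -15*2940 = -44100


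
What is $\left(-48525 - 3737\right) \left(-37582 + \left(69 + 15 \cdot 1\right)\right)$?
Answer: $1959720476$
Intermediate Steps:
$\left(-48525 - 3737\right) \left(-37582 + \left(69 + 15 \cdot 1\right)\right) = - 52262 \left(-37582 + \left(69 + 15\right)\right) = - 52262 \left(-37582 + 84\right) = \left(-52262\right) \left(-37498\right) = 1959720476$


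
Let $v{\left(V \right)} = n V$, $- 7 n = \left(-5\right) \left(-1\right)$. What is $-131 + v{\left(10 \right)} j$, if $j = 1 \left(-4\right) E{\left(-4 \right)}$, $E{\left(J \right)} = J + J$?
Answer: $- \frac{2517}{7} \approx -359.57$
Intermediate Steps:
$E{\left(J \right)} = 2 J$
$n = - \frac{5}{7}$ ($n = - \frac{\left(-5\right) \left(-1\right)}{7} = \left(- \frac{1}{7}\right) 5 = - \frac{5}{7} \approx -0.71429$)
$v{\left(V \right)} = - \frac{5 V}{7}$
$j = 32$ ($j = 1 \left(-4\right) 2 \left(-4\right) = \left(-4\right) \left(-8\right) = 32$)
$-131 + v{\left(10 \right)} j = -131 + \left(- \frac{5}{7}\right) 10 \cdot 32 = -131 - \frac{1600}{7} = - \frac{2517}{7}$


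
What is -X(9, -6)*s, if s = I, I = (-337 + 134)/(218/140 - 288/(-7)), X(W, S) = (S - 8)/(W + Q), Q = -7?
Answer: -2030/61 ≈ -33.279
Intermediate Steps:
X(W, S) = (-8 + S)/(-7 + W) (X(W, S) = (S - 8)/(W - 7) = (-8 + S)/(-7 + W))
I = -290/61 (I = -203/(218*(1/140) - 288*(-⅐)) = -203/(109/70 + 288/7) = -203/427/10 = -203*10/427 = -290/61 ≈ -4.7541)
s = -290/61 ≈ -4.7541
-X(9, -6)*s = -(-8 - 6)/(-7 + 9)*(-290)/61 = --14/2*(-290)/61 = -(½)*(-14)*(-290)/61 = -(-7)*(-290)/61 = -1*2030/61 = -2030/61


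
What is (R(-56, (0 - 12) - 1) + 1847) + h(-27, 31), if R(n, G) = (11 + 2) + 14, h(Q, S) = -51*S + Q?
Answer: 266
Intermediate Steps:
h(Q, S) = Q - 51*S
R(n, G) = 27 (R(n, G) = 13 + 14 = 27)
(R(-56, (0 - 12) - 1) + 1847) + h(-27, 31) = (27 + 1847) + (-27 - 51*31) = 1874 + (-27 - 1581) = 1874 - 1608 = 266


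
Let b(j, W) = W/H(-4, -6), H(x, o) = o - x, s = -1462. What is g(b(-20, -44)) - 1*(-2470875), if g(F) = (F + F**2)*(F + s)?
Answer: 1742235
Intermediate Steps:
b(j, W) = -W/2 (b(j, W) = W/(-6 - 1*(-4)) = W/(-6 + 4) = W/(-2) = W*(-1/2) = -W/2)
g(F) = (-1462 + F)*(F + F**2) (g(F) = (F + F**2)*(F - 1462) = (F + F**2)*(-1462 + F) = (-1462 + F)*(F + F**2))
g(b(-20, -44)) - 1*(-2470875) = (-1/2*(-44))*(-1462 + (-1/2*(-44))**2 - (-1461)*(-44)/2) - 1*(-2470875) = 22*(-1462 + 22**2 - 1461*22) + 2470875 = 22*(-1462 + 484 - 32142) + 2470875 = 22*(-33120) + 2470875 = -728640 + 2470875 = 1742235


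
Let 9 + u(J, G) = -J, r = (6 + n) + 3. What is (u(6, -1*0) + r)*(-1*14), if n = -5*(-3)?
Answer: -126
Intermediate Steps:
n = 15
r = 24 (r = (6 + 15) + 3 = 21 + 3 = 24)
u(J, G) = -9 - J
(u(6, -1*0) + r)*(-1*14) = ((-9 - 1*6) + 24)*(-1*14) = ((-9 - 6) + 24)*(-14) = (-15 + 24)*(-14) = 9*(-14) = -126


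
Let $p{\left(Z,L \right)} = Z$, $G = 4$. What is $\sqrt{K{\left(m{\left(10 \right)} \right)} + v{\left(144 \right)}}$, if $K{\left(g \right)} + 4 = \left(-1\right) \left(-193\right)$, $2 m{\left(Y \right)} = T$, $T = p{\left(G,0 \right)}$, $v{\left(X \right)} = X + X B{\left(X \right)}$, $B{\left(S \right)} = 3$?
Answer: $3 \sqrt{85} \approx 27.659$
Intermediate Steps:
$v{\left(X \right)} = 4 X$ ($v{\left(X \right)} = X + X 3 = X + 3 X = 4 X$)
$T = 4$
$m{\left(Y \right)} = 2$ ($m{\left(Y \right)} = \frac{1}{2} \cdot 4 = 2$)
$K{\left(g \right)} = 189$ ($K{\left(g \right)} = -4 - -193 = -4 + 193 = 189$)
$\sqrt{K{\left(m{\left(10 \right)} \right)} + v{\left(144 \right)}} = \sqrt{189 + 4 \cdot 144} = \sqrt{189 + 576} = \sqrt{765} = 3 \sqrt{85}$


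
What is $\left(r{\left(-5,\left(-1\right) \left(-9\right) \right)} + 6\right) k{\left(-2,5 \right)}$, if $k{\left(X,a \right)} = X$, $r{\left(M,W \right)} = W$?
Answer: $-30$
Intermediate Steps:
$\left(r{\left(-5,\left(-1\right) \left(-9\right) \right)} + 6\right) k{\left(-2,5 \right)} = \left(\left(-1\right) \left(-9\right) + 6\right) \left(-2\right) = \left(9 + 6\right) \left(-2\right) = 15 \left(-2\right) = -30$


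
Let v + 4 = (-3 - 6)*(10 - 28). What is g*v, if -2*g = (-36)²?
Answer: -102384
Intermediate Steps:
v = 158 (v = -4 + (-3 - 6)*(10 - 28) = -4 - 9*(-18) = -4 + 162 = 158)
g = -648 (g = -½*(-36)² = -½*1296 = -648)
g*v = -648*158 = -102384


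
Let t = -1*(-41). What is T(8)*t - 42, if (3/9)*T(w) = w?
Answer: 942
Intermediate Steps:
T(w) = 3*w
t = 41
T(8)*t - 42 = (3*8)*41 - 42 = 24*41 - 42 = 984 - 42 = 942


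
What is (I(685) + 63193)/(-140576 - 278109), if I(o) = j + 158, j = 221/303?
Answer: -19195574/126861555 ≈ -0.15131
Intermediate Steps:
j = 221/303 (j = 221*(1/303) = 221/303 ≈ 0.72937)
I(o) = 48095/303 (I(o) = 221/303 + 158 = 48095/303)
(I(685) + 63193)/(-140576 - 278109) = (48095/303 + 63193)/(-140576 - 278109) = (19195574/303)/(-418685) = (19195574/303)*(-1/418685) = -19195574/126861555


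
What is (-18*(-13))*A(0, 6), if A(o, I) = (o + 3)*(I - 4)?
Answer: 1404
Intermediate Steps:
A(o, I) = (-4 + I)*(3 + o) (A(o, I) = (3 + o)*(-4 + I) = (-4 + I)*(3 + o))
(-18*(-13))*A(0, 6) = (-18*(-13))*(-12 - 4*0 + 3*6 + 6*0) = 234*(-12 + 0 + 18 + 0) = 234*6 = 1404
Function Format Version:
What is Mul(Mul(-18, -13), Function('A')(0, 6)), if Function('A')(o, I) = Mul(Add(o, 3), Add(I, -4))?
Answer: 1404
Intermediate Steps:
Function('A')(o, I) = Mul(Add(-4, I), Add(3, o)) (Function('A')(o, I) = Mul(Add(3, o), Add(-4, I)) = Mul(Add(-4, I), Add(3, o)))
Mul(Mul(-18, -13), Function('A')(0, 6)) = Mul(Mul(-18, -13), Add(-12, Mul(-4, 0), Mul(3, 6), Mul(6, 0))) = Mul(234, Add(-12, 0, 18, 0)) = Mul(234, 6) = 1404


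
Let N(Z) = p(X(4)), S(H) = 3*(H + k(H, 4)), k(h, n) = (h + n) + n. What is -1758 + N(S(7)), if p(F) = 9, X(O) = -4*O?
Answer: -1749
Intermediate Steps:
k(h, n) = h + 2*n
S(H) = 24 + 6*H (S(H) = 3*(H + (H + 2*4)) = 3*(H + (H + 8)) = 3*(H + (8 + H)) = 3*(8 + 2*H) = 24 + 6*H)
N(Z) = 9
-1758 + N(S(7)) = -1758 + 9 = -1749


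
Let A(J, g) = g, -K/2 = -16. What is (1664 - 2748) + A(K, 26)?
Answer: -1058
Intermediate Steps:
K = 32 (K = -2*(-16) = 32)
(1664 - 2748) + A(K, 26) = (1664 - 2748) + 26 = -1084 + 26 = -1058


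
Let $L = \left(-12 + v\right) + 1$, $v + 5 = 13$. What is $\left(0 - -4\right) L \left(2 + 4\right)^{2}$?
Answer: $-432$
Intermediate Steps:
$v = 8$ ($v = -5 + 13 = 8$)
$L = -3$ ($L = \left(-12 + 8\right) + 1 = -4 + 1 = -3$)
$\left(0 - -4\right) L \left(2 + 4\right)^{2} = \left(0 - -4\right) \left(-3\right) \left(2 + 4\right)^{2} = \left(0 + 4\right) \left(-3\right) 6^{2} = 4 \left(-3\right) 36 = \left(-12\right) 36 = -432$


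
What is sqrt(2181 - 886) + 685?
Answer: 685 + sqrt(1295) ≈ 720.99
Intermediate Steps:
sqrt(2181 - 886) + 685 = sqrt(1295) + 685 = 685 + sqrt(1295)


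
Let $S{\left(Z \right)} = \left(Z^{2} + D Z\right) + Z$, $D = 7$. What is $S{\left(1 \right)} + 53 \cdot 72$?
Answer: $3825$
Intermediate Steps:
$S{\left(Z \right)} = Z^{2} + 8 Z$ ($S{\left(Z \right)} = \left(Z^{2} + 7 Z\right) + Z = Z^{2} + 8 Z$)
$S{\left(1 \right)} + 53 \cdot 72 = 1 \left(8 + 1\right) + 53 \cdot 72 = 1 \cdot 9 + 3816 = 9 + 3816 = 3825$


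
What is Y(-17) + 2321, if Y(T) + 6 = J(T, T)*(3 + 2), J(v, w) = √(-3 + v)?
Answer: 2315 + 10*I*√5 ≈ 2315.0 + 22.361*I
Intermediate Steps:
Y(T) = -6 + 5*√(-3 + T) (Y(T) = -6 + √(-3 + T)*(3 + 2) = -6 + √(-3 + T)*5 = -6 + 5*√(-3 + T))
Y(-17) + 2321 = (-6 + 5*√(-3 - 17)) + 2321 = (-6 + 5*√(-20)) + 2321 = (-6 + 5*(2*I*√5)) + 2321 = (-6 + 10*I*√5) + 2321 = 2315 + 10*I*√5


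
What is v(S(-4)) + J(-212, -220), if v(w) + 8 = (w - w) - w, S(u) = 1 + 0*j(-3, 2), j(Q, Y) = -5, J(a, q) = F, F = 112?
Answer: 103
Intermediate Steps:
J(a, q) = 112
S(u) = 1 (S(u) = 1 + 0*(-5) = 1 + 0 = 1)
v(w) = -8 - w (v(w) = -8 + ((w - w) - w) = -8 + (0 - w) = -8 - w)
v(S(-4)) + J(-212, -220) = (-8 - 1*1) + 112 = (-8 - 1) + 112 = -9 + 112 = 103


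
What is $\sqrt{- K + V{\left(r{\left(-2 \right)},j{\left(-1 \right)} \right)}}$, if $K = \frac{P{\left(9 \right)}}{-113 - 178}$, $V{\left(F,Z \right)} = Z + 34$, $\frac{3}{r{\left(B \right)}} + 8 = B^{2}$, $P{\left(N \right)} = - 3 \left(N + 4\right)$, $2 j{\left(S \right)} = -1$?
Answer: $\frac{\sqrt{1255762}}{194} \approx 5.7763$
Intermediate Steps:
$j{\left(S \right)} = - \frac{1}{2}$ ($j{\left(S \right)} = \frac{1}{2} \left(-1\right) = - \frac{1}{2}$)
$P{\left(N \right)} = -12 - 3 N$ ($P{\left(N \right)} = - 3 \left(4 + N\right) = -12 - 3 N$)
$r{\left(B \right)} = \frac{3}{-8 + B^{2}}$
$V{\left(F,Z \right)} = 34 + Z$
$K = \frac{13}{97}$ ($K = \frac{-12 - 27}{-113 - 178} = \frac{-12 - 27}{-291} = \left(-39\right) \left(- \frac{1}{291}\right) = \frac{13}{97} \approx 0.13402$)
$\sqrt{- K + V{\left(r{\left(-2 \right)},j{\left(-1 \right)} \right)}} = \sqrt{\left(-1\right) \frac{13}{97} + \left(34 - \frac{1}{2}\right)} = \sqrt{- \frac{13}{97} + \frac{67}{2}} = \sqrt{\frac{6473}{194}} = \frac{\sqrt{1255762}}{194}$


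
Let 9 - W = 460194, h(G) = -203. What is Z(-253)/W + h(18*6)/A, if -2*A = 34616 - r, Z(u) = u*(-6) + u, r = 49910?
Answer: -624794/21327483 ≈ -0.029295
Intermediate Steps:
W = -460185 (W = 9 - 1*460194 = 9 - 460194 = -460185)
Z(u) = -5*u (Z(u) = -6*u + u = -5*u)
A = 7647 (A = -(34616 - 1*49910)/2 = -(34616 - 49910)/2 = -½*(-15294) = 7647)
Z(-253)/W + h(18*6)/A = -5*(-253)/(-460185) - 203/7647 = 1265*(-1/460185) - 203*1/7647 = -23/8367 - 203/7647 = -624794/21327483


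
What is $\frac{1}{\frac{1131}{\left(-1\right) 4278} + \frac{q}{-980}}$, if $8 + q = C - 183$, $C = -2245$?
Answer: $\frac{49910}{110867} \approx 0.45018$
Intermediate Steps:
$q = -2436$ ($q = -8 - 2428 = -2436$)
$\frac{1}{\frac{1131}{\left(-1\right) 4278} + \frac{q}{-980}} = \frac{1}{\frac{1131}{\left(-1\right) 4278} - \frac{2436}{-980}} = \frac{1}{\frac{1131}{-4278} - - \frac{87}{35}} = \frac{1}{1131 \left(- \frac{1}{4278}\right) + \frac{87}{35}} = \frac{1}{- \frac{377}{1426} + \frac{87}{35}} = \frac{1}{\frac{110867}{49910}} = \frac{49910}{110867}$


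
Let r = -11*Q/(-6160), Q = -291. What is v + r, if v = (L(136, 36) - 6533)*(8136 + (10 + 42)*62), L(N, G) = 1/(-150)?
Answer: -24936225301/336 ≈ -7.4215e+7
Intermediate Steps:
L(N, G) = -1/150
r = -291/560 (r = -11*(-291)/(-6160) = 3201*(-1/6160) = -291/560 ≈ -0.51964)
v = -1113224336/15 (v = (-1/150 - 6533)*(8136 + (10 + 42)*62) = -979951*(8136 + 52*62)/150 = -979951*(8136 + 3224)/150 = -979951/150*11360 = -1113224336/15 ≈ -7.4215e+7)
v + r = -1113224336/15 - 291/560 = -24936225301/336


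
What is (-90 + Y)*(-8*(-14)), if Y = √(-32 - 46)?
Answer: -10080 + 112*I*√78 ≈ -10080.0 + 989.16*I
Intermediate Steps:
Y = I*√78 (Y = √(-78) = I*√78 ≈ 8.8318*I)
(-90 + Y)*(-8*(-14)) = (-90 + I*√78)*(-8*(-14)) = (-90 + I*√78)*112 = -10080 + 112*I*√78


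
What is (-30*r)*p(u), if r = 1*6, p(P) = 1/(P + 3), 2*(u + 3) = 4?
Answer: -90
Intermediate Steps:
u = -1 (u = -3 + (½)*4 = -3 + 2 = -1)
p(P) = 1/(3 + P)
r = 6
(-30*r)*p(u) = (-30*6)/(3 - 1) = -180/2 = -180*½ = -90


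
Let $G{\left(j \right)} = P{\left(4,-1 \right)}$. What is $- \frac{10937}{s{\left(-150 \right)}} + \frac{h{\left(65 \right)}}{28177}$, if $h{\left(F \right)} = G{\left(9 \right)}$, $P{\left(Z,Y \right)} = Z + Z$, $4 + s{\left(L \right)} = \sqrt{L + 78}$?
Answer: $\frac{308172025}{619894} + \frac{32811 i \sqrt{2}}{44} \approx 497.14 + 1054.6 i$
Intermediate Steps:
$s{\left(L \right)} = -4 + \sqrt{78 + L}$ ($s{\left(L \right)} = -4 + \sqrt{L + 78} = -4 + \sqrt{78 + L}$)
$P{\left(Z,Y \right)} = 2 Z$
$G{\left(j \right)} = 8$ ($G{\left(j \right)} = 2 \cdot 4 = 8$)
$h{\left(F \right)} = 8$
$- \frac{10937}{s{\left(-150 \right)}} + \frac{h{\left(65 \right)}}{28177} = - \frac{10937}{-4 + \sqrt{78 - 150}} + \frac{8}{28177} = - \frac{10937}{-4 + \sqrt{-72}} + 8 \cdot \frac{1}{28177} = - \frac{10937}{-4 + 6 i \sqrt{2}} + \frac{8}{28177} = \frac{8}{28177} - \frac{10937}{-4 + 6 i \sqrt{2}}$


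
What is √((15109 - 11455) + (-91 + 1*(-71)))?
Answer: 6*√97 ≈ 59.093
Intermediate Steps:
√((15109 - 11455) + (-91 + 1*(-71))) = √(3654 + (-91 - 71)) = √(3654 - 162) = √3492 = 6*√97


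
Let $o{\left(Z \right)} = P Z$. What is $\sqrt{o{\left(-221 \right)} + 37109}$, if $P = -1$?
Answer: $\sqrt{37330} \approx 193.21$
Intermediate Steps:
$o{\left(Z \right)} = - Z$
$\sqrt{o{\left(-221 \right)} + 37109} = \sqrt{\left(-1\right) \left(-221\right) + 37109} = \sqrt{221 + 37109} = \sqrt{37330}$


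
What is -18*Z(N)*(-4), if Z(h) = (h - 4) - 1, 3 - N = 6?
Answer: -576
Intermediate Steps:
N = -3 (N = 3 - 1*6 = 3 - 6 = -3)
Z(h) = -5 + h (Z(h) = (-4 + h) - 1 = -5 + h)
-18*Z(N)*(-4) = -18*(-5 - 3)*(-4) = -18*(-8)*(-4) = 144*(-4) = -576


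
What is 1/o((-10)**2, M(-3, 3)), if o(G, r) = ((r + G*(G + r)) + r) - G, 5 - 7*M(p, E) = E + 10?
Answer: 7/68484 ≈ 0.00010221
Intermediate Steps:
M(p, E) = -5/7 - E/7 (M(p, E) = 5/7 - (E + 10)/7 = 5/7 - (10 + E)/7 = 5/7 + (-10/7 - E/7) = -5/7 - E/7)
o(G, r) = -G + 2*r + G*(G + r) (o(G, r) = (2*r + G*(G + r)) - G = -G + 2*r + G*(G + r))
1/o((-10)**2, M(-3, 3)) = 1/(((-10)**2)**2 - 1*(-10)**2 + 2*(-5/7 - 1/7*3) + (-10)**2*(-5/7 - 1/7*3)) = 1/(100**2 - 1*100 + 2*(-5/7 - 3/7) + 100*(-5/7 - 3/7)) = 1/(10000 - 100 + 2*(-8/7) + 100*(-8/7)) = 1/(10000 - 100 - 16/7 - 800/7) = 1/(68484/7) = 7/68484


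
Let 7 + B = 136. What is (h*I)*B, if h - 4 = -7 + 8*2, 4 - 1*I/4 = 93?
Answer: -597012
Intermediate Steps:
B = 129 (B = -7 + 136 = 129)
I = -356 (I = 16 - 4*93 = 16 - 372 = -356)
h = 13 (h = 4 + (-7 + 8*2) = 4 + (-7 + 16) = 4 + 9 = 13)
(h*I)*B = (13*(-356))*129 = -4628*129 = -597012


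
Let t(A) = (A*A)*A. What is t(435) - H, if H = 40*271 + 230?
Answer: 82301805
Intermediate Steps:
t(A) = A³ (t(A) = A²*A = A³)
H = 11070 (H = 10840 + 230 = 11070)
t(435) - H = 435³ - 1*11070 = 82312875 - 11070 = 82301805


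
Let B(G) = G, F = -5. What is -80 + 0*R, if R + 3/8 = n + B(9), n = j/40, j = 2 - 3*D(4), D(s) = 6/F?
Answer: -80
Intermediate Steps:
D(s) = -6/5 (D(s) = 6/(-5) = 6*(-⅕) = -6/5)
j = 28/5 (j = 2 - 3*(-6/5) = 2 + 18/5 = 28/5 ≈ 5.6000)
n = 7/50 (n = (28/5)/40 = (28/5)*(1/40) = 7/50 ≈ 0.14000)
R = 1753/200 (R = -3/8 + (7/50 + 9) = -3/8 + 457/50 = 1753/200 ≈ 8.7650)
-80 + 0*R = -80 + 0*(1753/200) = -80 + 0 = -80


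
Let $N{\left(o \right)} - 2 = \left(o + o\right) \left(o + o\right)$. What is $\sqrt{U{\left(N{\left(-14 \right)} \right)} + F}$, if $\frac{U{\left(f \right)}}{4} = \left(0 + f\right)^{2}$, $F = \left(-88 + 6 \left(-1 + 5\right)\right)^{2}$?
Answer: $4 \sqrt{154705} \approx 1573.3$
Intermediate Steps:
$F = 4096$ ($F = \left(-88 + 6 \cdot 4\right)^{2} = \left(-88 + 24\right)^{2} = \left(-64\right)^{2} = 4096$)
$N{\left(o \right)} = 2 + 4 o^{2}$ ($N{\left(o \right)} = 2 + \left(o + o\right) \left(o + o\right) = 2 + 2 o 2 o = 2 + 4 o^{2}$)
$U{\left(f \right)} = 4 f^{2}$ ($U{\left(f \right)} = 4 \left(0 + f\right)^{2} = 4 f^{2}$)
$\sqrt{U{\left(N{\left(-14 \right)} \right)} + F} = \sqrt{4 \left(2 + 4 \left(-14\right)^{2}\right)^{2} + 4096} = \sqrt{4 \left(2 + 4 \cdot 196\right)^{2} + 4096} = \sqrt{4 \left(2 + 784\right)^{2} + 4096} = \sqrt{4 \cdot 786^{2} + 4096} = \sqrt{4 \cdot 617796 + 4096} = \sqrt{2471184 + 4096} = \sqrt{2475280} = 4 \sqrt{154705}$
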